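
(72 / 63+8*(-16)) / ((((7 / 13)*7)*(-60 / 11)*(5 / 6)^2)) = 380952 / 42875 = 8.89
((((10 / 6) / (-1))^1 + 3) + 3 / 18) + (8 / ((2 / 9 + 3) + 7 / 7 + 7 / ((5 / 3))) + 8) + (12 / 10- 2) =36573 / 3790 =9.65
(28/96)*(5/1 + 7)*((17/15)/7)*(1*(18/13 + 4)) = 119/39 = 3.05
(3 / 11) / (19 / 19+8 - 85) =-3 / 836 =-0.00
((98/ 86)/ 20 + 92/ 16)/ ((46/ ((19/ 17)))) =47443/ 336260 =0.14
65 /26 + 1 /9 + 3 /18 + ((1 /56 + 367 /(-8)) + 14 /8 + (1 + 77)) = 9241 /252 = 36.67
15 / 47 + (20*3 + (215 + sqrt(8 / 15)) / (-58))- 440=-1045115 / 2726- sqrt(30) / 435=-383.40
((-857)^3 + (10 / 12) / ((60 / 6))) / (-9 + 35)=-581005655 / 24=-24208568.96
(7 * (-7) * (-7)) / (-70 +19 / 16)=-5488 / 1101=-4.98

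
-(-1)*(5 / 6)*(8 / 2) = 10 / 3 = 3.33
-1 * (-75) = 75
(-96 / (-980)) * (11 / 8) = 33 / 245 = 0.13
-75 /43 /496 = -75 /21328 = -0.00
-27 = -27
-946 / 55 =-17.20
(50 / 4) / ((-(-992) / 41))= 1025 / 1984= 0.52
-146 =-146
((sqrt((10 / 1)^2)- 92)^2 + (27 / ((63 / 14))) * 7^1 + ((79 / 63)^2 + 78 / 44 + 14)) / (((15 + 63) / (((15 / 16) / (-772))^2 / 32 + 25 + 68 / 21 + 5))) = 2018494932889333430377 / 698300288482148352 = 2890.58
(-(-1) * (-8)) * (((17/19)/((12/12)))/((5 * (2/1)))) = -68/95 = -0.72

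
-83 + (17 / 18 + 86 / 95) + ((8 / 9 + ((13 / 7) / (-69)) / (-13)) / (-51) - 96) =-177.17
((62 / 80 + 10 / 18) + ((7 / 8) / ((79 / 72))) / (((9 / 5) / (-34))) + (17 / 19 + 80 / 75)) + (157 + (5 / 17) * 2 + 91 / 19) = 1383488251 / 9186120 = 150.61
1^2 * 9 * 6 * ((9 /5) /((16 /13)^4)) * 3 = 127.08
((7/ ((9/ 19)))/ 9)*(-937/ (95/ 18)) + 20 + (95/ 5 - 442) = -31253/ 45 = -694.51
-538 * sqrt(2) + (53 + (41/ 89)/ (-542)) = 2556573/ 48238-538 * sqrt(2) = -707.85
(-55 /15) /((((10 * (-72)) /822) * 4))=1507 /1440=1.05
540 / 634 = 270 / 317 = 0.85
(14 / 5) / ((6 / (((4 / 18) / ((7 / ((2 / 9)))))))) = 4 / 1215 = 0.00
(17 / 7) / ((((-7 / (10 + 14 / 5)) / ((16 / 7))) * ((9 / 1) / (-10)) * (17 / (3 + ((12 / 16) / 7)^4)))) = 4917464 / 2470629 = 1.99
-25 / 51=-0.49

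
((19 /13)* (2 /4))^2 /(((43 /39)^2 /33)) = 107217 /7396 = 14.50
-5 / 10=-1 / 2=-0.50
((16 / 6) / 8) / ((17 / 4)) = 4 / 51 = 0.08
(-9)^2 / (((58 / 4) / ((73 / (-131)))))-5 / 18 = -3.39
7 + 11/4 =39/4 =9.75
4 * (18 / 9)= 8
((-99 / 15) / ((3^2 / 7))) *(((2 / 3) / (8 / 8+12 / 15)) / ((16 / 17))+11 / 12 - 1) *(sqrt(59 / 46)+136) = -87703 / 405 - 5159 *sqrt(2714) / 149040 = -218.35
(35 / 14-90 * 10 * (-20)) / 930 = 7201 / 372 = 19.36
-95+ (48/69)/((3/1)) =-6539/69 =-94.77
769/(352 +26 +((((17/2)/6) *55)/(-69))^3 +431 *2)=436533271488/703085404105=0.62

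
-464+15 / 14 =-6481 / 14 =-462.93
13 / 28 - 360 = -10067 / 28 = -359.54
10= 10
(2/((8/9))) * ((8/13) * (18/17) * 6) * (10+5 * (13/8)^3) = 3913515/14144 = 276.69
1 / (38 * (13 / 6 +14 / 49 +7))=21 / 7543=0.00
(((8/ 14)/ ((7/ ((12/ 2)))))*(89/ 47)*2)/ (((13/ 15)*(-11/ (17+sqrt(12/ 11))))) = -3.51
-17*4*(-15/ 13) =1020/ 13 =78.46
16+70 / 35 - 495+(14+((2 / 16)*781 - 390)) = -6043 / 8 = -755.38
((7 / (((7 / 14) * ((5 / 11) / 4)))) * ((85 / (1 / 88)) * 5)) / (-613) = -4607680 / 613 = -7516.61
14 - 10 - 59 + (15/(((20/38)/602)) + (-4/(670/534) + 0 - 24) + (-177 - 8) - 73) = 5633632/335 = 16816.81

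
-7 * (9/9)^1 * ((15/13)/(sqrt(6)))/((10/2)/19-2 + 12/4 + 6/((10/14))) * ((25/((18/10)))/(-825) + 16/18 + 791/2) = -782854625 * sqrt(6)/14177592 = -135.26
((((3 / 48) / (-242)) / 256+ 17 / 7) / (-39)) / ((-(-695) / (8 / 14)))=-5616979 / 109708318720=-0.00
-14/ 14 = -1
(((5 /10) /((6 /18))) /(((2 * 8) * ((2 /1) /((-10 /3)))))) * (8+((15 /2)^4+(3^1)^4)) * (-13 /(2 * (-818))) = -3383185 /837632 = -4.04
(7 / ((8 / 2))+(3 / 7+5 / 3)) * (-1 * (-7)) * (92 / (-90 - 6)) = -7429 / 288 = -25.80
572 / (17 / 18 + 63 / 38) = 97812 / 445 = 219.80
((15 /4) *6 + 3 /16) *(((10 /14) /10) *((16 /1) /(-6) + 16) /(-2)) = -10.80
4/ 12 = 1/ 3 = 0.33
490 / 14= 35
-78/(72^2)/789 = -13/681696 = -0.00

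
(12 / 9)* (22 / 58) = 44 / 87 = 0.51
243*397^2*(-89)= -3408609843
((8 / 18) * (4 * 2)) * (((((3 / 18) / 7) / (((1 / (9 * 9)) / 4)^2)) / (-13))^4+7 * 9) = 333167453211529952 / 68574961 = 4858441745.40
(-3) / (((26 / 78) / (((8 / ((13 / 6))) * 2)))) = -864 / 13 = -66.46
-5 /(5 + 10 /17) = -17 /19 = -0.89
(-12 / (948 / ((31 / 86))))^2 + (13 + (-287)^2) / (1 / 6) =22815745648273 / 46158436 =494292.00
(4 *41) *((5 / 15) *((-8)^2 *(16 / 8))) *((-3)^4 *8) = 4534272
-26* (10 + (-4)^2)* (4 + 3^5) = -166972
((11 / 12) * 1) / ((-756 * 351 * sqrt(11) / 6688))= -0.01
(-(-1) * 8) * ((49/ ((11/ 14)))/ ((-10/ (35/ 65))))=-19208/ 715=-26.86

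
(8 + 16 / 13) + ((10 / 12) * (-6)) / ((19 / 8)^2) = 39160 / 4693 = 8.34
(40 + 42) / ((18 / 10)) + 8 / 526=45.57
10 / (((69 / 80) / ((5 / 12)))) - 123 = -24461 / 207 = -118.17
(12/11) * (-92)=-1104/11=-100.36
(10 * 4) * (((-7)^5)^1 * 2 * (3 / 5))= -806736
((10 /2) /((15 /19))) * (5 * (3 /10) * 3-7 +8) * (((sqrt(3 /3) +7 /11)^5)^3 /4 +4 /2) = 16102639179352861145 /1139249500749723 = 14134.43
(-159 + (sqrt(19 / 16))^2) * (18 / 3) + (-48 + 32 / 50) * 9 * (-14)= 1004097 / 200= 5020.48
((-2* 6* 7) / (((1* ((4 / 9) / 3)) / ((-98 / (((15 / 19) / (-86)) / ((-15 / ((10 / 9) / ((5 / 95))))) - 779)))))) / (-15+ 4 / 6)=750141 / 150734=4.98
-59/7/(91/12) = -708/637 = -1.11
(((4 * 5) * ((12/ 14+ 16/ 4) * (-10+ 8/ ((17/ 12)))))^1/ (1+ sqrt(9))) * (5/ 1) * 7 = -3700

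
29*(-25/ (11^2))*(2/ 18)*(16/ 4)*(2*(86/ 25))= -19952/ 1089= -18.32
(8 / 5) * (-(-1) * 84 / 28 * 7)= 168 / 5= 33.60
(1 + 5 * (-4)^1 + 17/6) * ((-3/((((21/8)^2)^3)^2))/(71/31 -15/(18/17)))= -206639466545152/5416340990884363323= -0.00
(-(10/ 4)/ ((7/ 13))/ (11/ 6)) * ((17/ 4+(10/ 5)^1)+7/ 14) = -5265/ 308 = -17.09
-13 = -13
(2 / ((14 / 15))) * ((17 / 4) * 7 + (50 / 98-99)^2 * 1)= 1401702345 / 67228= 20849.98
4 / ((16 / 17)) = 17 / 4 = 4.25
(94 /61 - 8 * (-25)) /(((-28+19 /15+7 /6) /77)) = -28399140 /46787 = -606.99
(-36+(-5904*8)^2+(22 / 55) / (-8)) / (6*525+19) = 44617235759 / 63380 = 703963.96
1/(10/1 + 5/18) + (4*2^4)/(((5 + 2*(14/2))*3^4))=0.14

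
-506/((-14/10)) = 361.43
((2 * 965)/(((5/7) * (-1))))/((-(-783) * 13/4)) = -10808/10179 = -1.06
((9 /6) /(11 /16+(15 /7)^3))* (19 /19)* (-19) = -156408 /57773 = -2.71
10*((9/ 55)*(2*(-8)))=-288/ 11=-26.18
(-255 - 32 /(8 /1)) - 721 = -980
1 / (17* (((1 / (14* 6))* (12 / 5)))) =35 / 17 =2.06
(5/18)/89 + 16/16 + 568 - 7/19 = 17308103/30438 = 568.63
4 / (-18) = -0.22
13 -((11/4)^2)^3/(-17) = 2676777/69632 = 38.44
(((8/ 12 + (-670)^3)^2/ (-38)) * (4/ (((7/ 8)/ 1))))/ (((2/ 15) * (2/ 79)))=-1286318188740713526320/ 399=-3223855109625848436.89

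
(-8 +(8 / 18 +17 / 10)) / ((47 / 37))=-19499 / 4230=-4.61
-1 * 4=-4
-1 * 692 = -692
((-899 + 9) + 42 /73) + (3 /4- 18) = -906.67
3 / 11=0.27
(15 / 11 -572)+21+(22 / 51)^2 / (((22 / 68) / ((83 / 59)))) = -54496898 / 99297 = -548.83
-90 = -90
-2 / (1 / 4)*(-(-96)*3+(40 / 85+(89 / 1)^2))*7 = -7815416 / 17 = -459730.35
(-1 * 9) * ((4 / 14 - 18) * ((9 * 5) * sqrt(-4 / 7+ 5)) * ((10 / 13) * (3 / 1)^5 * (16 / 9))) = 216950400 * sqrt(217) / 637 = 5017078.42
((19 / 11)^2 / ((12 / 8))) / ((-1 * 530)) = -361 / 96195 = -0.00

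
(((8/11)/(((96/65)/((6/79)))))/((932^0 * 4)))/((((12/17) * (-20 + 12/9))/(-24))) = 0.02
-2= -2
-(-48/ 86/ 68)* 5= 30/ 731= 0.04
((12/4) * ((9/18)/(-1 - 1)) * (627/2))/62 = -1881/496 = -3.79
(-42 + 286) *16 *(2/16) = 488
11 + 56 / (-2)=-17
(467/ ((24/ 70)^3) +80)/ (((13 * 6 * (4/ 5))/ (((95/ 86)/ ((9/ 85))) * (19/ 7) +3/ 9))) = 15647956174075/ 2921038848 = 5356.98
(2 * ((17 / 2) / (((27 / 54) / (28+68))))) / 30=544 / 5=108.80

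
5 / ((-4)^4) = 5 / 256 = 0.02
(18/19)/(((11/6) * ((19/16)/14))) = 24192/3971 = 6.09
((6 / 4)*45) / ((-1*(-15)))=9 / 2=4.50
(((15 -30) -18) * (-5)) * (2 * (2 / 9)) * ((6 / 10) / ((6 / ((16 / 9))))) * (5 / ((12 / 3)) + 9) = 3608 / 27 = 133.63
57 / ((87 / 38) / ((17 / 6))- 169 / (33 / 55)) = -55233 / 272152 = -0.20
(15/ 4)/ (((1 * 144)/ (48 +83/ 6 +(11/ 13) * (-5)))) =22465/ 14976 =1.50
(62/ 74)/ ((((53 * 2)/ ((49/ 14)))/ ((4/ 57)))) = 217/ 111777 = 0.00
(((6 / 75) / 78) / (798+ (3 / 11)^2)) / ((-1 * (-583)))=11 / 4990099725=0.00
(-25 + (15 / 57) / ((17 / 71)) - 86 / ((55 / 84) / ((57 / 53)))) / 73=-155504864 / 68732785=-2.26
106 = 106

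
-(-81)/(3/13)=351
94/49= 1.92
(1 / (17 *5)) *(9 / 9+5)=6 / 85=0.07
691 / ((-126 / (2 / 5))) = -691 / 315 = -2.19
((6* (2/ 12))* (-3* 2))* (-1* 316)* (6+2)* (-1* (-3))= 45504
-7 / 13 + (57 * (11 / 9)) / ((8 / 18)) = 8123 / 52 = 156.21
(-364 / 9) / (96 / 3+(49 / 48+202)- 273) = 1.06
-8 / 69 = -0.12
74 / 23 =3.22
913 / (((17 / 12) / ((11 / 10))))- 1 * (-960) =141858 / 85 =1668.92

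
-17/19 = -0.89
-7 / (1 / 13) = -91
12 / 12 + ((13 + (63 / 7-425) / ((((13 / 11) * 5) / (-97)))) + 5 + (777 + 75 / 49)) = 1868451 / 245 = 7626.33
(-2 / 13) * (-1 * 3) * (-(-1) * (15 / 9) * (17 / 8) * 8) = 170 / 13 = 13.08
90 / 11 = 8.18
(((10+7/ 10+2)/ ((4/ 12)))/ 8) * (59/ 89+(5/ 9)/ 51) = 1747901/ 544680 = 3.21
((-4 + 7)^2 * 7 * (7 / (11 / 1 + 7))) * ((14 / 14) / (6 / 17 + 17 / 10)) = 4165 / 349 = 11.93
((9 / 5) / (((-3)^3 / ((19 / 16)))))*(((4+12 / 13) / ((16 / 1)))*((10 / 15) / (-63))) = 19 / 73710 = 0.00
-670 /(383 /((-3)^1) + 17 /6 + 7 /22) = 22110 /4109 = 5.38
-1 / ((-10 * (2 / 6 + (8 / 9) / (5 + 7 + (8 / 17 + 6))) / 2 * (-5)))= -1413 / 13475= -0.10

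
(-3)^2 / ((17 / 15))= 135 / 17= 7.94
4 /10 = 2 /5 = 0.40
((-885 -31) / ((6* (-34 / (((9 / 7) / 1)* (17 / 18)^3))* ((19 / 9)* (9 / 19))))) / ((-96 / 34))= -1125077 / 653184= -1.72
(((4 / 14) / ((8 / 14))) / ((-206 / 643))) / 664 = -643 / 273568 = -0.00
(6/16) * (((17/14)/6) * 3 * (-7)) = -51/32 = -1.59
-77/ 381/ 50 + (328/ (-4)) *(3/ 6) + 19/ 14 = -2643457/ 66675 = -39.65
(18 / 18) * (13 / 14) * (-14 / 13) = -1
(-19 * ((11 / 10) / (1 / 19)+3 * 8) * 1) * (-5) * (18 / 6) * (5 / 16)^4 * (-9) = -143960625 / 131072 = -1098.33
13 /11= 1.18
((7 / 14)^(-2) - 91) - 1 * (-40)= -47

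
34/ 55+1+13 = 14.62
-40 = -40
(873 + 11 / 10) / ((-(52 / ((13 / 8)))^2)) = -8741 / 10240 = -0.85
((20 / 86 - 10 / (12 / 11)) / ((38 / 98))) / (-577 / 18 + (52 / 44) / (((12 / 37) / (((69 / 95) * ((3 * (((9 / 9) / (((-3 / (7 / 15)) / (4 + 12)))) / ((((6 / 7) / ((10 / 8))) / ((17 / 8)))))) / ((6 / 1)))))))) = 894524400 / 1640785357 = 0.55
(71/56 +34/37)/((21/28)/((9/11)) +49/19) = 258267/412846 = 0.63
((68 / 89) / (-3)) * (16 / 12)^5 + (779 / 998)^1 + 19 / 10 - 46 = -7186200082 / 161878095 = -44.39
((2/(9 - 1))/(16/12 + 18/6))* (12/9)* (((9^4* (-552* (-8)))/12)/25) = 7429.07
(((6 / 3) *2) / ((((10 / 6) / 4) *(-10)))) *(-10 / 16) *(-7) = -21 / 5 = -4.20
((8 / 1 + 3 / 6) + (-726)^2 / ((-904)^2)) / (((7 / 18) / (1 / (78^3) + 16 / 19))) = 19.80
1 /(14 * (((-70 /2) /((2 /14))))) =-1 /3430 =-0.00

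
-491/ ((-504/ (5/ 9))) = 2455/ 4536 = 0.54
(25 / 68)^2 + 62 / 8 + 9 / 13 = 515609 / 60112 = 8.58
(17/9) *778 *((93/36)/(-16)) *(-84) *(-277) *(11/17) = -257206411/72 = -3572311.26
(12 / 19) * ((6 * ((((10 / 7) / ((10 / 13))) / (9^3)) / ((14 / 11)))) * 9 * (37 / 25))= 21164 / 209475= 0.10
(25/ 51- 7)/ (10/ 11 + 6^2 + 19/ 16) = -58432/ 341955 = -0.17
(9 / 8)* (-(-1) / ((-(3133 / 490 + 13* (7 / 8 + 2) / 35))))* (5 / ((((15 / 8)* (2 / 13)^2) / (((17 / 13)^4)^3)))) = -57096979248516578 / 134412029552775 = -424.79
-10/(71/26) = -260/71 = -3.66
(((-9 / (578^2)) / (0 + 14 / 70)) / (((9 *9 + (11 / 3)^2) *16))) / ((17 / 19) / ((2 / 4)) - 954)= 1539 / 16440353820160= 0.00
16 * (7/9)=112/9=12.44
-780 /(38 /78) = -30420 /19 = -1601.05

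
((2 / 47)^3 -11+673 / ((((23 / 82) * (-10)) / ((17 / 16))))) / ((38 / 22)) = -558830354093 / 3629652080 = -153.96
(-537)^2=288369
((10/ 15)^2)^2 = 16/ 81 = 0.20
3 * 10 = 30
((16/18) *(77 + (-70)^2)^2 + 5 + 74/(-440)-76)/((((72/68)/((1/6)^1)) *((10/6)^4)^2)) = 20010559468293/343750000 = 58212.54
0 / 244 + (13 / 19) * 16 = 208 / 19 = 10.95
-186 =-186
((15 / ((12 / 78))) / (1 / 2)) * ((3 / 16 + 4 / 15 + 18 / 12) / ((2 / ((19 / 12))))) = 115843 / 384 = 301.67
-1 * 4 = -4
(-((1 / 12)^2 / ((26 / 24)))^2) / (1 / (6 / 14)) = -1 / 56784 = -0.00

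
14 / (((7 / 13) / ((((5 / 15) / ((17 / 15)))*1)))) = 130 / 17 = 7.65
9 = 9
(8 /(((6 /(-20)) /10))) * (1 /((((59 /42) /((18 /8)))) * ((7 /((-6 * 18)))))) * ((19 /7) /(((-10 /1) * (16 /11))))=-507870 /413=-1229.71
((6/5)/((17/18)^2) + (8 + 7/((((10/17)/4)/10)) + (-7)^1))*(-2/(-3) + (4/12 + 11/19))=4147254/5491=755.28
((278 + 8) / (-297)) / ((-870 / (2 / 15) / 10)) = 52 / 35235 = 0.00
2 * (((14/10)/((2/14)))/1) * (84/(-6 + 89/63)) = -518616/1445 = -358.90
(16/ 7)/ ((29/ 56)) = 128/ 29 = 4.41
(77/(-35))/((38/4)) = -22/95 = -0.23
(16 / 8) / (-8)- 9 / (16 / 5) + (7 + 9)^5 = 1048572.94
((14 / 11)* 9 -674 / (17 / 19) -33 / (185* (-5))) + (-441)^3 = -14835523093504 / 172975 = -85766862.80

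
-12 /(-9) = 4 /3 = 1.33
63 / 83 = 0.76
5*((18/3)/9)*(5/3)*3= 50/3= 16.67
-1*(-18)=18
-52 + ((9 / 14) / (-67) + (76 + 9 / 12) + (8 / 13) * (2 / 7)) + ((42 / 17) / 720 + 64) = 1105972069 / 12437880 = 88.92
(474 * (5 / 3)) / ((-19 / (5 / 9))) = -3950 / 171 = -23.10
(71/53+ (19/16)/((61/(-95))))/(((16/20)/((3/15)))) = -26369/206912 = -0.13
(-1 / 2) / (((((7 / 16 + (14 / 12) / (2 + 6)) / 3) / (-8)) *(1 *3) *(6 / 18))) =144 / 7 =20.57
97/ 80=1.21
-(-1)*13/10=13/10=1.30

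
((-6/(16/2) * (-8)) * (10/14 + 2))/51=38/119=0.32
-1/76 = -0.01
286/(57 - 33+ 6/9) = 429/37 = 11.59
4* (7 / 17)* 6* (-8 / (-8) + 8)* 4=355.76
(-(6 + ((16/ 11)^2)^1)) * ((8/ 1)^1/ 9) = -7856/ 1089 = -7.21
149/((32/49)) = 7301/32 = 228.16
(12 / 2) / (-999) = -2 / 333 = -0.01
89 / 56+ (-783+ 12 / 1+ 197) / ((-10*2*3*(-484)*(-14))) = 323357 / 203280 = 1.59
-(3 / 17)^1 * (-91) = 16.06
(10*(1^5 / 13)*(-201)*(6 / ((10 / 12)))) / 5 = -14472 / 65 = -222.65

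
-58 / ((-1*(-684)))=-29 / 342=-0.08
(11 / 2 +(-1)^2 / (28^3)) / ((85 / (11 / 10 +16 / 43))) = 76426521 / 802345600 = 0.10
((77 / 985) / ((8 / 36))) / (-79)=-693 / 155630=-0.00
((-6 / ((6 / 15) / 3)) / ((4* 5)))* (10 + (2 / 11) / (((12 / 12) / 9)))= -288 / 11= -26.18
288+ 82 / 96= 13865 / 48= 288.85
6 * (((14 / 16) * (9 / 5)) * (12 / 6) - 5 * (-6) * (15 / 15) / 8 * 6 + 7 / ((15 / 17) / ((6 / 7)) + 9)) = 539079 / 3410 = 158.09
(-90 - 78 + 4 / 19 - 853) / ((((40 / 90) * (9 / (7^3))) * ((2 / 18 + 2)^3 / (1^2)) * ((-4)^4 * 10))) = -3.63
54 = 54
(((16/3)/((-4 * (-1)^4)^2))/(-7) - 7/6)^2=289/196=1.47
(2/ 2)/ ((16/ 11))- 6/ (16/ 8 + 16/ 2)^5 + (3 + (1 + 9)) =171093/ 12500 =13.69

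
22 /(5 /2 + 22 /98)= 2156 /267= 8.07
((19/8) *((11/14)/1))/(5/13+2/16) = 2717/742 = 3.66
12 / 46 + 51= 1179 / 23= 51.26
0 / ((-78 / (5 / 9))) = 0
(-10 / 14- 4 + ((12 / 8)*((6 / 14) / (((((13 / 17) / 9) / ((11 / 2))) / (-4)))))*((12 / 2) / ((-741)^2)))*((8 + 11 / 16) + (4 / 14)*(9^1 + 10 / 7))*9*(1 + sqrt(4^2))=-10777298668785 / 4352626096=-2476.05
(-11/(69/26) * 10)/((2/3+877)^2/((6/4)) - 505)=-25740/318590089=-0.00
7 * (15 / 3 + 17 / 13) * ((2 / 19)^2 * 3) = 6888 / 4693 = 1.47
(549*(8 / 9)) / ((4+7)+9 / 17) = 2074 / 49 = 42.33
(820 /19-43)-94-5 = -1878 /19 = -98.84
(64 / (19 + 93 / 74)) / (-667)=-4736 / 999833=-0.00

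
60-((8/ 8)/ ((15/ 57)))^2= 1139/ 25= 45.56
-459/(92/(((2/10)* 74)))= -73.84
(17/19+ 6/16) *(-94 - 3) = -18721/152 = -123.16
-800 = -800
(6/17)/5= 6/85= 0.07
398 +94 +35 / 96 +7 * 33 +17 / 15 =347759 / 480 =724.50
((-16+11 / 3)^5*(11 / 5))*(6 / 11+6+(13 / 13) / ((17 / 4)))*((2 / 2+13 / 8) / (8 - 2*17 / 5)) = -153874240583 / 16524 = -9312166.58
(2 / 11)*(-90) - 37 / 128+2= -20631 / 1408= -14.65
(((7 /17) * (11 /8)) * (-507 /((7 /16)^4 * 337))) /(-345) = 15228928 /225980405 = 0.07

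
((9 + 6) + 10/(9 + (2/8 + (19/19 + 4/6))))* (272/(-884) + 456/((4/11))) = 33981330/1703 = 19953.81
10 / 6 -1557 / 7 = -220.76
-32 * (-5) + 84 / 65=10484 / 65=161.29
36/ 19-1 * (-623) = 11873/ 19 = 624.89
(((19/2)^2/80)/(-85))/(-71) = 361/1931200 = 0.00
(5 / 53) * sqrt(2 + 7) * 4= 60 / 53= 1.13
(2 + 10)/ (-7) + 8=44/ 7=6.29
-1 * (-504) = 504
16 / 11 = 1.45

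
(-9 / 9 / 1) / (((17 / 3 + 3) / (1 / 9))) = -1 / 78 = -0.01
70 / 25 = 14 / 5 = 2.80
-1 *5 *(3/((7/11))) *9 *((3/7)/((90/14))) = -99/7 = -14.14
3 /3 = 1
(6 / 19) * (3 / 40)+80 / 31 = 30679 / 11780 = 2.60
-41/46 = -0.89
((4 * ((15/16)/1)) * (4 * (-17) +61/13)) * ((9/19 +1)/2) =-86415/494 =-174.93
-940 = -940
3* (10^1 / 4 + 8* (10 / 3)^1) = 175 / 2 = 87.50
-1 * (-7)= 7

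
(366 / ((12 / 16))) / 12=122 / 3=40.67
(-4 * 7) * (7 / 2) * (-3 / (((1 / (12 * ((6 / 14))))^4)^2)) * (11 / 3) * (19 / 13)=1179223941316608 / 1529437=771018316.75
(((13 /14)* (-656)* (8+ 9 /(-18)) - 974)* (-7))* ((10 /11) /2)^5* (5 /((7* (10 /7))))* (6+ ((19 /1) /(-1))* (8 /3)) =-16813.17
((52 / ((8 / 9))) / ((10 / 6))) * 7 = 2457 / 10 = 245.70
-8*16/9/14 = -64/63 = -1.02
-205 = -205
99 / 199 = 0.50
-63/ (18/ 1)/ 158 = -7/ 316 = -0.02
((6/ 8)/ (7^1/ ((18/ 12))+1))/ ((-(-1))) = 9/ 68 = 0.13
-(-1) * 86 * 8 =688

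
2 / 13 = 0.15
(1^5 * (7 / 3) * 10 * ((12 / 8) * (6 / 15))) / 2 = 7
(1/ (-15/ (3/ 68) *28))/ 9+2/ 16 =10709/ 85680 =0.12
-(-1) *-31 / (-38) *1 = 31 / 38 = 0.82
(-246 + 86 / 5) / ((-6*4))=143 / 15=9.53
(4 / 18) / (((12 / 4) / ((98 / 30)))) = 98 / 405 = 0.24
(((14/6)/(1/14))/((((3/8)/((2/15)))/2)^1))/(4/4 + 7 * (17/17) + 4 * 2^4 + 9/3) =3136/10125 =0.31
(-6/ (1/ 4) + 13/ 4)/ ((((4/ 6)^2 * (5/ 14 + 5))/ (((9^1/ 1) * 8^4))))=-8031744/ 25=-321269.76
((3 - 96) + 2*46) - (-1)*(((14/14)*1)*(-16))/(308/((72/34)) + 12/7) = -10279/9271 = -1.11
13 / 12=1.08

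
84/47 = 1.79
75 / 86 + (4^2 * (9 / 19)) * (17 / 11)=12.59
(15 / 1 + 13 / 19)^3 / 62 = 13231796 / 212629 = 62.23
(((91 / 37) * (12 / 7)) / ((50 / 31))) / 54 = 403 / 8325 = 0.05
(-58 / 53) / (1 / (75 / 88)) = -2175 / 2332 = -0.93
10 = 10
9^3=729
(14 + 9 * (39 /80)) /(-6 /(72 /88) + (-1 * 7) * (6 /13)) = -57369 /32960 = -1.74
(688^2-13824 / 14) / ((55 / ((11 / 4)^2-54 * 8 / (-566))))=7790724544 / 108955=71504.06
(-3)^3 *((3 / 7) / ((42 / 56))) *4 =-61.71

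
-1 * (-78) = 78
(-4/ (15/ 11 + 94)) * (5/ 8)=-55/ 2098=-0.03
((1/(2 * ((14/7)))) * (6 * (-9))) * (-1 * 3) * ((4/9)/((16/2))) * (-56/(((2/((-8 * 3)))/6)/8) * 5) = 362880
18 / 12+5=13 / 2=6.50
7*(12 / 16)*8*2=84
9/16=0.56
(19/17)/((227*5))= 0.00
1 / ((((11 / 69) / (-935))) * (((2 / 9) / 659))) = -34785315 / 2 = -17392657.50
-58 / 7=-8.29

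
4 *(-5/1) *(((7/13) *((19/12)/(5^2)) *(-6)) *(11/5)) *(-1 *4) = -11704/325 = -36.01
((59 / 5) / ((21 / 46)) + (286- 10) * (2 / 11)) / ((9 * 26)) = 43907 / 135135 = 0.32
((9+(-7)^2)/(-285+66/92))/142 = -0.00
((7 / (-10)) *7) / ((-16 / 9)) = 441 / 160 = 2.76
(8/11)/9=8/99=0.08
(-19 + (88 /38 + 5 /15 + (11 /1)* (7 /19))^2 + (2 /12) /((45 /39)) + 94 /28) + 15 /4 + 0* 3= 15085477 /454860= 33.17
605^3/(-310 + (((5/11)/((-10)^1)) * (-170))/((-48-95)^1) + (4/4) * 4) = -348333181625/481423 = -723549.11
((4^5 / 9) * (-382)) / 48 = -24448 / 27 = -905.48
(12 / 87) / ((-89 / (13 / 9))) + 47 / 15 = 363661 / 116145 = 3.13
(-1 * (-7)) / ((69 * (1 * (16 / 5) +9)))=35 / 4209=0.01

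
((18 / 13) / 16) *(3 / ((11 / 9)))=243 / 1144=0.21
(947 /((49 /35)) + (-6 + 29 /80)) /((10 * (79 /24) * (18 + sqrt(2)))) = 1.05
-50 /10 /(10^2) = -1 /20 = -0.05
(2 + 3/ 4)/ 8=11/ 32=0.34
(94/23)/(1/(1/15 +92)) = 129814/345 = 376.27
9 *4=36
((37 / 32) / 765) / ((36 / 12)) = 37 / 73440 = 0.00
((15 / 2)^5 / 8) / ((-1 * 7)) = -423.76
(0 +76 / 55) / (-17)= -76 / 935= -0.08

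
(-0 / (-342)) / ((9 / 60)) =0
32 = 32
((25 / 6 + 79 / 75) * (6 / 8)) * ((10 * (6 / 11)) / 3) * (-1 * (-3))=2349 / 110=21.35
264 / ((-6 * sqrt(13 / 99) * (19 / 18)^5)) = -249422976 * sqrt(143) / 32189287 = -92.66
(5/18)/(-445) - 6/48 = -805/6408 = -0.13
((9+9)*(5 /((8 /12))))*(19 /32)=2565 /32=80.16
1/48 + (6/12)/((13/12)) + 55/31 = 2.26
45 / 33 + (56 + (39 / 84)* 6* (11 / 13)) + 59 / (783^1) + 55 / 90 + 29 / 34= 125576881 / 2049894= 61.26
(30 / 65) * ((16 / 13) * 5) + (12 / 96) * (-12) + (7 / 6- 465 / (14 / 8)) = -934123 / 3549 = -263.21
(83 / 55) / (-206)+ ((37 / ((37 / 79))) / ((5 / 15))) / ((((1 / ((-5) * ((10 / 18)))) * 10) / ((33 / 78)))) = -24620899 / 883740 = -27.86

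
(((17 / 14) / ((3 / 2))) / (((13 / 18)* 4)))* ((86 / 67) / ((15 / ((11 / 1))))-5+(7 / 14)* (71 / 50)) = -1144253 / 1219400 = -0.94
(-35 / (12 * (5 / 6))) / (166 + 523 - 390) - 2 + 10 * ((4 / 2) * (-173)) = -2070283 / 598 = -3462.01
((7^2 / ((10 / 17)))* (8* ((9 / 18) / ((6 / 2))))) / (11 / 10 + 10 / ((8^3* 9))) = 1279488 / 12697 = 100.77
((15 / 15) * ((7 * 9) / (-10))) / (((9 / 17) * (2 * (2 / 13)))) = -1547 / 40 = -38.68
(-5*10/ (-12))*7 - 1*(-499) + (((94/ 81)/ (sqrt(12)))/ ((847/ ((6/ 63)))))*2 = 188*sqrt(3)/ 4322241 + 3169/ 6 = 528.17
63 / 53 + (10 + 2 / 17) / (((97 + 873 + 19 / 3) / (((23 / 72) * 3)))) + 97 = 518297961 / 5278058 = 98.20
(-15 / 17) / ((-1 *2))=15 / 34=0.44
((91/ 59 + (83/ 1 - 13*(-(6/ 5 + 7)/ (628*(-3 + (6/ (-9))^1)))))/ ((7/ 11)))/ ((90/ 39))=2238485327/ 38904600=57.54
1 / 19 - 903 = -17156 / 19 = -902.95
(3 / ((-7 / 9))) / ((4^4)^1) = -27 / 1792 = -0.02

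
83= 83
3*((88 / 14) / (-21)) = -44 / 49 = -0.90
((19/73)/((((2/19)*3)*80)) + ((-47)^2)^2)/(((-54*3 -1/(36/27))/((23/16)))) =-43100.10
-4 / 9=-0.44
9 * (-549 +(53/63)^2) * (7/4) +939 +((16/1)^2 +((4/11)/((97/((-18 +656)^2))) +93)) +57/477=-1885499632/323883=-5821.55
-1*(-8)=8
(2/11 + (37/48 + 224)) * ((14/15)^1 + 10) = 973955/396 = 2459.48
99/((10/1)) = 99/10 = 9.90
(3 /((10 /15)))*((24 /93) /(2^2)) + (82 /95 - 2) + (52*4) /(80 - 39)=510347 /120745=4.23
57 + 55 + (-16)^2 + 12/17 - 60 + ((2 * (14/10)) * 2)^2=144528/425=340.07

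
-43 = -43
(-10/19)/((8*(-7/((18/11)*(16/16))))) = 45/2926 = 0.02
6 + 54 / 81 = 20 / 3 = 6.67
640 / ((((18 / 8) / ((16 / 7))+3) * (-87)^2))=0.02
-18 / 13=-1.38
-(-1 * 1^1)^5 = 1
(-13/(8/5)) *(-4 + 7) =-24.38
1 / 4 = 0.25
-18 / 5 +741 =3687 / 5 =737.40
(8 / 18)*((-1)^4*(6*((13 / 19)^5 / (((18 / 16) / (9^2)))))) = 71288256 / 2476099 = 28.79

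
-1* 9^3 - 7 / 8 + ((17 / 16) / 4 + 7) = -46247 / 64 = -722.61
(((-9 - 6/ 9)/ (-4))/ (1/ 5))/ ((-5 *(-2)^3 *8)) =0.04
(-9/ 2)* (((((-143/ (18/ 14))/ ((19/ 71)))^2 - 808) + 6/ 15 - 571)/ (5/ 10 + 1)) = -25053876992/ 48735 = -514083.86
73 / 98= 0.74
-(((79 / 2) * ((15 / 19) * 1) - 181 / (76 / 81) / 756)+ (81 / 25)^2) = -55097433 / 1330000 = -41.43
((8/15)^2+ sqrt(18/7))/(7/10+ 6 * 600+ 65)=128/1649565+ 10 * sqrt(14)/85533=0.00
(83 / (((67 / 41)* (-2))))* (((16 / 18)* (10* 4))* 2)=-1088960 / 603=-1805.90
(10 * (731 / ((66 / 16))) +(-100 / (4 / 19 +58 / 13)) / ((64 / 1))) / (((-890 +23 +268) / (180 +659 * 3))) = -776211509455 / 121659296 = -6380.21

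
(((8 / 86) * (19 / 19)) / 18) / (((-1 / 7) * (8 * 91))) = -1 / 20124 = -0.00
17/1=17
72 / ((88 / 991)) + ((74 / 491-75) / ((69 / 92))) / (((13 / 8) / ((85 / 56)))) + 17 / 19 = 1548353908 / 2154999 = 718.49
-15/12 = -5/4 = -1.25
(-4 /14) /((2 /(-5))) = 5 /7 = 0.71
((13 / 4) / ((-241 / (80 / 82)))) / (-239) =130 / 2361559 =0.00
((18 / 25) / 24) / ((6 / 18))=9 / 100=0.09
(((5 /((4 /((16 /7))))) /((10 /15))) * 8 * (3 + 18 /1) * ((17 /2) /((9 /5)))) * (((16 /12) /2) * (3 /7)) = 6800 /7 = 971.43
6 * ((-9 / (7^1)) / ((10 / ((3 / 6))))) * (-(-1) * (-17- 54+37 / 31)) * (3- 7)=-116856 / 1085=-107.70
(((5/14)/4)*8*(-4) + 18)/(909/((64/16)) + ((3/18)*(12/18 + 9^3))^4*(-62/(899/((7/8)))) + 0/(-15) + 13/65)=-6453924480/5625247644978773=-0.00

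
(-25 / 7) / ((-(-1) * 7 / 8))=-200 / 49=-4.08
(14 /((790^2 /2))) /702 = 7 /109529550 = 0.00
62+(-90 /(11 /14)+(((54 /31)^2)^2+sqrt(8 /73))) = -440261522 /10158731+2 * sqrt(146) /73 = -43.01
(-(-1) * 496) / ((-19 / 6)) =-2976 / 19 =-156.63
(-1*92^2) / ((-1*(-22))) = -4232 / 11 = -384.73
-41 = -41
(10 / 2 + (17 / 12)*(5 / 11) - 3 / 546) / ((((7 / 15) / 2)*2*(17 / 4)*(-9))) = -0.32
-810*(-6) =4860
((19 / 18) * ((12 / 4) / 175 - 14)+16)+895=2823157 / 3150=896.24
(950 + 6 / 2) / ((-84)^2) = 953 / 7056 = 0.14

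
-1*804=-804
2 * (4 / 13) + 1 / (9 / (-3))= 11 / 39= 0.28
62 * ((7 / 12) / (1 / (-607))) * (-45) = 1975785 / 2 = 987892.50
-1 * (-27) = 27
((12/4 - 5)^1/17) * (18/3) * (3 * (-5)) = 180/17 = 10.59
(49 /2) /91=7 /26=0.27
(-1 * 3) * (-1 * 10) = 30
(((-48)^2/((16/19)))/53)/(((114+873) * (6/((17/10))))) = 1292/87185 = 0.01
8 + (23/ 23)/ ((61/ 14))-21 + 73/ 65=-11.65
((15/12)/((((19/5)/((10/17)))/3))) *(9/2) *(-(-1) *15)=39.18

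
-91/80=-1.14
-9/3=-3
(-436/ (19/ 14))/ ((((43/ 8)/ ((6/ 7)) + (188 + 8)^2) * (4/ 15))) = -156960/ 5005873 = -0.03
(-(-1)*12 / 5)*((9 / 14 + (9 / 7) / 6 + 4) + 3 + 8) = 38.06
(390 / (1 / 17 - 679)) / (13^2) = -255 / 75023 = -0.00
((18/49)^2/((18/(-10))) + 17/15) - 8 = -250003/36015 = -6.94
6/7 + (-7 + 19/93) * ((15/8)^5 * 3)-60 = -531.60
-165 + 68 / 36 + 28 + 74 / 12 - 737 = -15587 / 18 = -865.94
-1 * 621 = -621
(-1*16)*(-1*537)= 8592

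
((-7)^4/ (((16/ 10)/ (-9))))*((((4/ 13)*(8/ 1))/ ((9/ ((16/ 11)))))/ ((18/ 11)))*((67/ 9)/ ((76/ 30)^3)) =-402167500/ 267501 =-1503.42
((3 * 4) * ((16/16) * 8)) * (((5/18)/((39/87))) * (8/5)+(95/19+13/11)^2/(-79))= 18170752/372801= 48.74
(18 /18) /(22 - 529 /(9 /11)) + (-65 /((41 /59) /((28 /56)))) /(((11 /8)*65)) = -120965 /230461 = -0.52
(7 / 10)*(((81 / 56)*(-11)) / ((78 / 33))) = -9801 / 2080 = -4.71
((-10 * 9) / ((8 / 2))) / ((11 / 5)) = -225 / 22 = -10.23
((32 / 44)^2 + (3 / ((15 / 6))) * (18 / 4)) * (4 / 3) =14348 / 1815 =7.91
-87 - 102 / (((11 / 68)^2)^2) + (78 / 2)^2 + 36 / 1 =-2159378082 / 14641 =-147488.43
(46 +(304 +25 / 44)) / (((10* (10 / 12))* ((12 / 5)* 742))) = 3085 / 130592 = 0.02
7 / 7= 1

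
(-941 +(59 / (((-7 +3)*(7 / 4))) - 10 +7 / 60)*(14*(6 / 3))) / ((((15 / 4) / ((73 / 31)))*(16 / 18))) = -1026.99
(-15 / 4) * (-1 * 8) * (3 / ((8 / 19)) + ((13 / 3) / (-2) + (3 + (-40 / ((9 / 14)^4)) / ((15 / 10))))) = -116665445 / 26244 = -4445.41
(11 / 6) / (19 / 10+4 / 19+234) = 1045 / 134583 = 0.01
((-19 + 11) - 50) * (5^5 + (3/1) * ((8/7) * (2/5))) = -181329.54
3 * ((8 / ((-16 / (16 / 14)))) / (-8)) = 3 / 14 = 0.21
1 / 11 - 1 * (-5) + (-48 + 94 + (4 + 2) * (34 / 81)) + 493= 162343 / 297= 546.61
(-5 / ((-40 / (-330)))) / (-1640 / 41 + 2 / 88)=1815 / 1759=1.03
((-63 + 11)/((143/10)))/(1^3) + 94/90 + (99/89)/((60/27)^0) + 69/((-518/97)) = -328624391/22820490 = -14.40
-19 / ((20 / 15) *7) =-57 / 28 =-2.04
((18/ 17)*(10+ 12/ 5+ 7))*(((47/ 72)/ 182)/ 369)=4559/ 22833720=0.00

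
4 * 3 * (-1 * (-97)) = 1164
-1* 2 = -2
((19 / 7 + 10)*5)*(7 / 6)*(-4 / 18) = -445 / 27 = -16.48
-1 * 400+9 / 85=-33991 / 85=-399.89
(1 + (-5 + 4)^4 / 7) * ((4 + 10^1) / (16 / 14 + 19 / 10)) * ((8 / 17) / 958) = 4480 / 1734459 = 0.00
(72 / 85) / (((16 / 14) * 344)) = 63 / 29240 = 0.00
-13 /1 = -13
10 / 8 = 1.25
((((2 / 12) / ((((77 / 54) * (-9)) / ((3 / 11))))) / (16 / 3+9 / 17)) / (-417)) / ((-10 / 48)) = -1224 / 176010835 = -0.00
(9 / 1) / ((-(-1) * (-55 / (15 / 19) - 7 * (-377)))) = 27 / 7708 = 0.00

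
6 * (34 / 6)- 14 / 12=197 / 6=32.83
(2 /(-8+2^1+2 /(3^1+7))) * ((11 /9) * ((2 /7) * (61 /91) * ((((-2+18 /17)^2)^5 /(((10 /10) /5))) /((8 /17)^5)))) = -2251502387200 /236061165249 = -9.54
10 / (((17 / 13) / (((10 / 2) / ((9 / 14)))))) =59.48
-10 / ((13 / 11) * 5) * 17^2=-6358 / 13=-489.08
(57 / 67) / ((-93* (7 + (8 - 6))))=-19 / 18693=-0.00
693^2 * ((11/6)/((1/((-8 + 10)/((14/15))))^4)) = 1819310625/98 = 18564394.13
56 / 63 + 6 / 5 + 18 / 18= 3.09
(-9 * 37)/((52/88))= -563.54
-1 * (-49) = 49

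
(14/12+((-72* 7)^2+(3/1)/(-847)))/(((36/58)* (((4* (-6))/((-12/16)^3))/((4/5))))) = 37436541467/6504960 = 5755.08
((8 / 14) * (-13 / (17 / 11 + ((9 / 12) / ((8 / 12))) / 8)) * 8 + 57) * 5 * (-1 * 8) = -7229960 / 8309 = -870.14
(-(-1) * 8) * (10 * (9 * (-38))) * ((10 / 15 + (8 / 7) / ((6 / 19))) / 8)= -102600 / 7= -14657.14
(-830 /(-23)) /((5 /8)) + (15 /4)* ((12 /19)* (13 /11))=291007 /4807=60.54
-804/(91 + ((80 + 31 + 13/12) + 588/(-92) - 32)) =-221904/45455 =-4.88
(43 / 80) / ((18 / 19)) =817 / 1440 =0.57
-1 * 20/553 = -20/553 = -0.04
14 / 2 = 7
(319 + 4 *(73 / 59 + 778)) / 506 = 202721 / 29854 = 6.79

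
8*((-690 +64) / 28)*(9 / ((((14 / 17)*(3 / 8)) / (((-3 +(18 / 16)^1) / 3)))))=159630 / 49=3257.76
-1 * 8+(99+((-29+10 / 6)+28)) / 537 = -12589 / 1611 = -7.81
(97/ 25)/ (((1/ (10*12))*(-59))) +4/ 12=-7.56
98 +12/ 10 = 496/ 5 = 99.20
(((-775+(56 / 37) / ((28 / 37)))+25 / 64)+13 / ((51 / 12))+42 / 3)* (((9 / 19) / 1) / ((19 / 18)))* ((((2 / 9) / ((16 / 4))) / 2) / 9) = -822039 / 785536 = -1.05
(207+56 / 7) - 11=204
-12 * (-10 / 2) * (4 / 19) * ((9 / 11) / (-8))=-1.29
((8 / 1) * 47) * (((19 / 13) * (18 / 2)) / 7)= 64296 / 91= 706.55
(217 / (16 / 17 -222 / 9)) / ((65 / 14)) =-77469 / 39325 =-1.97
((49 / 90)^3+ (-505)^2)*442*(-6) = -41086848725429 / 60750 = -676326727.99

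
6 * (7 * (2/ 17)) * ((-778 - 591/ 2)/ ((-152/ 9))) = 21357/ 68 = 314.07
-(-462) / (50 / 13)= 3003 / 25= 120.12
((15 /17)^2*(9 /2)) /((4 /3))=6075 /2312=2.63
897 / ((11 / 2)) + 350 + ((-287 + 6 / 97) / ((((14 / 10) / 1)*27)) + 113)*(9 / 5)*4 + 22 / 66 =142549901 / 112035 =1272.37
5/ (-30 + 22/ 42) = -105/ 619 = -0.17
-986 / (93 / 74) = -72964 / 93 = -784.56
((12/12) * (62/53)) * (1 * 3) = 186/53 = 3.51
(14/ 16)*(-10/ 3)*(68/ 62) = -3.20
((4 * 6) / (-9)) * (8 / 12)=-1.78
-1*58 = -58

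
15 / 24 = 5 / 8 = 0.62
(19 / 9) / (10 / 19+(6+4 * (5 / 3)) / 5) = 1805 / 2616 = 0.69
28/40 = 7/10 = 0.70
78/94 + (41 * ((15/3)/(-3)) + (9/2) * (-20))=-22208/141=-157.50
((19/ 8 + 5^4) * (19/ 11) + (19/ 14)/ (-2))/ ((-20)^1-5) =-43.32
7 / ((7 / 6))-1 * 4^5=-1018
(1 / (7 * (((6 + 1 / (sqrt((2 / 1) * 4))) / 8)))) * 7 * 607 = 233088 / 287 - 9712 * sqrt(2) / 287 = 764.30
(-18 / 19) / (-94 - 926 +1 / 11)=198 / 213161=0.00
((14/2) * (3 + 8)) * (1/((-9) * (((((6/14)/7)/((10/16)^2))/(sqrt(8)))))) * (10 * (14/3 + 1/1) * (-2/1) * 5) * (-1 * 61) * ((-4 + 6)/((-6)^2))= -2445375625 * sqrt(2)/11664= -296492.06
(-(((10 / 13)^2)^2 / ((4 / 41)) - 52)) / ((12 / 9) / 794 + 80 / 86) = 35405390568 / 681551143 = 51.95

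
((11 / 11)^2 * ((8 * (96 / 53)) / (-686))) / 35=-384 / 636265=-0.00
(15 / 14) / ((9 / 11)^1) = 55 / 42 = 1.31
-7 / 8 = -0.88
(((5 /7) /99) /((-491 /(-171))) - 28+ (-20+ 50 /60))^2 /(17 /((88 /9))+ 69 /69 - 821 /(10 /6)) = -1144645568137210 /252069397003809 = -4.54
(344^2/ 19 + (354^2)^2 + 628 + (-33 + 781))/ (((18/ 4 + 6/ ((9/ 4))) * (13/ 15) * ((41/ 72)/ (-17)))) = -32869325078519040/ 435461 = -75481673625.24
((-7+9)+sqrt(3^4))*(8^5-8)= 360360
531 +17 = 548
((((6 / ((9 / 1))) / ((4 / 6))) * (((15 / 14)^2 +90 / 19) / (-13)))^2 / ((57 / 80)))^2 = 640712798358890625 / 7746032860940324041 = 0.08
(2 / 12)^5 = 1 / 7776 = 0.00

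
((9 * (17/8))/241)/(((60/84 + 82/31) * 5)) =3689/780840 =0.00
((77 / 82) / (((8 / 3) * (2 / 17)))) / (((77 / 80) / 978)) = 124695 / 41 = 3041.34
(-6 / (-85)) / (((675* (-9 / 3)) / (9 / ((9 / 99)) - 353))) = 508 / 57375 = 0.01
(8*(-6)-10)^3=-195112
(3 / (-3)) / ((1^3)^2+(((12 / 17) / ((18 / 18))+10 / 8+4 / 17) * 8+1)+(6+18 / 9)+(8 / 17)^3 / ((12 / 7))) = -14739 / 406652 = -0.04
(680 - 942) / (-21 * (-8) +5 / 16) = -4192 / 2693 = -1.56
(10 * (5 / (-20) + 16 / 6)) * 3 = 145 / 2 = 72.50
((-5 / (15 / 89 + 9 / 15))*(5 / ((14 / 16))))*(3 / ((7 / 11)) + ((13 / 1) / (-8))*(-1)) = -235.67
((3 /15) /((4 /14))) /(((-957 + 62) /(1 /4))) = -7 /35800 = -0.00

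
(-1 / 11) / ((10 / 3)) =-3 / 110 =-0.03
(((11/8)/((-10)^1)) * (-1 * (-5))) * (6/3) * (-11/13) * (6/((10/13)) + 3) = 3267/260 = 12.57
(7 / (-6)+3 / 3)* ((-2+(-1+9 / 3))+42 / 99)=-0.07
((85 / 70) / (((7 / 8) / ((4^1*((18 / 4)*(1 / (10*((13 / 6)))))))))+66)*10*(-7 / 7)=-427764 / 637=-671.53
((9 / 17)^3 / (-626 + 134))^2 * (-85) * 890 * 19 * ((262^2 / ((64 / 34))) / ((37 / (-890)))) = 19063329994326375 / 166232180384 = 114678.94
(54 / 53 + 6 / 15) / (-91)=-376 / 24115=-0.02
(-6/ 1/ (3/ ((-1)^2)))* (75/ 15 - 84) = 158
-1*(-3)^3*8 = 216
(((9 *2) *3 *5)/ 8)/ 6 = 45/ 8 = 5.62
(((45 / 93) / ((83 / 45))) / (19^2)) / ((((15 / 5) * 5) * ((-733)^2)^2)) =45 / 268140791302989413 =0.00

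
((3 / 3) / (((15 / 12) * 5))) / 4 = 1 / 25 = 0.04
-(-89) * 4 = 356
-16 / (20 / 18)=-14.40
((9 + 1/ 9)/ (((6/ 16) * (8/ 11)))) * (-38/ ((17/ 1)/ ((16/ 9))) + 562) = 77010956/ 4131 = 18642.21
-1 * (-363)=363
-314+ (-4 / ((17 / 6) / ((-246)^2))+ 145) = -1455257 / 17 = -85603.35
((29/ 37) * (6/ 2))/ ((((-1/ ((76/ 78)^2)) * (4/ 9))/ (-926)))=29082882/ 6253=4651.03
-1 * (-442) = 442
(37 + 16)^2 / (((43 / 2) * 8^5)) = 2809 / 704512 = 0.00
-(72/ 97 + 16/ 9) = -2200/ 873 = -2.52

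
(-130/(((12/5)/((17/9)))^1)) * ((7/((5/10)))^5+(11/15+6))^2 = -14383547864021141/486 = -29595777497985.89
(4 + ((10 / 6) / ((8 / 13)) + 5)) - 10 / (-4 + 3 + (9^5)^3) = 7231926014824481 / 617673396283944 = 11.71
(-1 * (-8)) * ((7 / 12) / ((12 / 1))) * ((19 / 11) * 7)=4.70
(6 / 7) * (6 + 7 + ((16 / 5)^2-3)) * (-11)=-33396 / 175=-190.83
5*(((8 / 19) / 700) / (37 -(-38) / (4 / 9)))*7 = 4 / 23275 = 0.00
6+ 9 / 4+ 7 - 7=8.25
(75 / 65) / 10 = 3 / 26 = 0.12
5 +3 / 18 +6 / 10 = 173 / 30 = 5.77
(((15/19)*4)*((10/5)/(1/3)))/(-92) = -0.21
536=536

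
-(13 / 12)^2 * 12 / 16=-169 / 192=-0.88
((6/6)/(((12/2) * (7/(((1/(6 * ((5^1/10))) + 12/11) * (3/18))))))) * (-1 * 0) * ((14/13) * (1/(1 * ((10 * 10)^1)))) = 0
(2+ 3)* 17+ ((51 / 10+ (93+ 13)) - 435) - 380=-6189 / 10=-618.90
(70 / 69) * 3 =3.04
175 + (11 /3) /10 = 5261 /30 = 175.37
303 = 303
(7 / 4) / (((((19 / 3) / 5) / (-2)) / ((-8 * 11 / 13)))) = 4620 / 247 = 18.70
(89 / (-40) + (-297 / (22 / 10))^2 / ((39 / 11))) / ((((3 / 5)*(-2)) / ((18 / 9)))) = -2671843 / 312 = -8563.60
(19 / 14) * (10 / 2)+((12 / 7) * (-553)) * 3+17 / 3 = -118925 / 42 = -2831.55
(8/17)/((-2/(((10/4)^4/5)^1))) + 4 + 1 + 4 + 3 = 691/68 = 10.16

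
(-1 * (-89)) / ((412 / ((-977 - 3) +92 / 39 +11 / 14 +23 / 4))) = -209.78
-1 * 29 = -29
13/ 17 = 0.76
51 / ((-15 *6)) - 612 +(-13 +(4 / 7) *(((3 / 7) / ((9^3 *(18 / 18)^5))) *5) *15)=-24827741 / 39690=-625.54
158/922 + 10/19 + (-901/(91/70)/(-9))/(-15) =-13638757/3074409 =-4.44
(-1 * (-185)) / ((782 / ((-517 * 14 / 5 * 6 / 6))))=-133903 / 391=-342.46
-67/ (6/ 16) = -536/ 3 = -178.67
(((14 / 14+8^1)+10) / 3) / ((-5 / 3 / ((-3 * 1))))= 57 / 5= 11.40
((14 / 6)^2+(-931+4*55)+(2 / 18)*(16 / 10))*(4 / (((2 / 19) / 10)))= -2412392 / 9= -268043.56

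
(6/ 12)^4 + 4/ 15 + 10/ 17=3743/ 4080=0.92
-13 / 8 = -1.62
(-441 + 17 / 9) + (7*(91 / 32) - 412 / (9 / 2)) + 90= -40393 / 96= -420.76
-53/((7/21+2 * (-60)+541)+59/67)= -10653/84865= -0.13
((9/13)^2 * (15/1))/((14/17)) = 20655/2366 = 8.73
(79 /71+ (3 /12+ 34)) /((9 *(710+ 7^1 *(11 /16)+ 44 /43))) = 0.01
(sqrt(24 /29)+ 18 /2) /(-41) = -9 /41 -2 *sqrt(174) /1189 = -0.24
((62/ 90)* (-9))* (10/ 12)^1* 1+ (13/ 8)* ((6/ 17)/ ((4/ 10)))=-3.73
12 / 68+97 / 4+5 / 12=1267 / 51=24.84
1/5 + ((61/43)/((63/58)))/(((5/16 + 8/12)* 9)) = 665009/1909845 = 0.35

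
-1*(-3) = 3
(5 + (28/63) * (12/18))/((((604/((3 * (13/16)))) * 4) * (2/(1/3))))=1859/2087424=0.00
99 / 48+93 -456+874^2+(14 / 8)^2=6108145 / 8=763518.12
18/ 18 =1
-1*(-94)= 94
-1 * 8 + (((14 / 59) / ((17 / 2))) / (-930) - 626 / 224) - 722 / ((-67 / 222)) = 8334853992919 / 3499828080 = 2381.50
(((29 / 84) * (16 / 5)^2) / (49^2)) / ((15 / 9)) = 0.00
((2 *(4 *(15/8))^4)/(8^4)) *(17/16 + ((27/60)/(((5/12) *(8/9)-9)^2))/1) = 46988191125/28463071232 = 1.65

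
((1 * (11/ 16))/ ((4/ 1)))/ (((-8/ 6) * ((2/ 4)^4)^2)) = -33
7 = 7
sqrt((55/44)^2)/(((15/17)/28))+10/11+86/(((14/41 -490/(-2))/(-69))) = 1813433/110649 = 16.39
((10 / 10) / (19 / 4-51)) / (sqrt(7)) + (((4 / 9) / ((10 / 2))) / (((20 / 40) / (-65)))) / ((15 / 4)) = -416 / 135-4 * sqrt(7) / 1295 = -3.09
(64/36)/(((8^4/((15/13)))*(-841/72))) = -15/349856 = -0.00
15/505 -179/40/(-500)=78079/2020000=0.04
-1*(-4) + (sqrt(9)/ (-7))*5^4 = -1847/ 7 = -263.86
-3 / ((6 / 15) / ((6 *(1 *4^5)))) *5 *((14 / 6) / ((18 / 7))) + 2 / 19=-11916794 / 57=-209066.56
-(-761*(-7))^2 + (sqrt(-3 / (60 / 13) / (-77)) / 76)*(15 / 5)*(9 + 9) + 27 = -28376902 + 27*sqrt(5005) / 29260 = -28376901.93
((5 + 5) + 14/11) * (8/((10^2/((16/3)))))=3968/825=4.81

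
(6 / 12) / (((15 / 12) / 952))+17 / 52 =99093 / 260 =381.13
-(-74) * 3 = 222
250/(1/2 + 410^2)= 0.00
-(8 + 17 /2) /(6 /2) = -11 /2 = -5.50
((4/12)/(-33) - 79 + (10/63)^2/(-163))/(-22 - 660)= 281134963/2426698197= 0.12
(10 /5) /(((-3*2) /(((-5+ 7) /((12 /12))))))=-0.67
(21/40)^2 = 441/1600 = 0.28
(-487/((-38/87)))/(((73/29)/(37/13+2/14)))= 1323.94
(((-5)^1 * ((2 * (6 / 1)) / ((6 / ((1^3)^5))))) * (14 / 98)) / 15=-2 / 21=-0.10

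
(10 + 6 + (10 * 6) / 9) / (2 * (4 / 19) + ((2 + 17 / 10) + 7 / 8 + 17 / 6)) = 51680 / 17851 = 2.90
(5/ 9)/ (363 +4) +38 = 125519/ 3303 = 38.00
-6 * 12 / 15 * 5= -24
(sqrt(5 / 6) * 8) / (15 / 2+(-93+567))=8 * sqrt(30) / 2889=0.02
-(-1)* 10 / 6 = 5 / 3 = 1.67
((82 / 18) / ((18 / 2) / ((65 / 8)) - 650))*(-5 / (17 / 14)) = 93275 / 3226617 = 0.03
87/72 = 29/24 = 1.21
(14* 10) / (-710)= -14 / 71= -0.20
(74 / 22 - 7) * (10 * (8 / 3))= -3200 / 33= -96.97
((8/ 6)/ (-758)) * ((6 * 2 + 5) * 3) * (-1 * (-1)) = -34/ 379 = -0.09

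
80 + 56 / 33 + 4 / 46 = 62074 / 759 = 81.78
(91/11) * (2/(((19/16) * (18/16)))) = 23296/1881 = 12.38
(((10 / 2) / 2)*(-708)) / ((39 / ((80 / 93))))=-47200 / 1209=-39.04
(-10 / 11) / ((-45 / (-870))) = -580 / 33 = -17.58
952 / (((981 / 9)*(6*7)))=68 / 327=0.21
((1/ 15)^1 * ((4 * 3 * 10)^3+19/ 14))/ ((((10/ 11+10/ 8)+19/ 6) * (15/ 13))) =6918917434/ 369075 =18746.64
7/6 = 1.17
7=7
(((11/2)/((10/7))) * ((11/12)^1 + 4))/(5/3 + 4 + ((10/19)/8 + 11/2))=86317/51220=1.69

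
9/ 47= 0.19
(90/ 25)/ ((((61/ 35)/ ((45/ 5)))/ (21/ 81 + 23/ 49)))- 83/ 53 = 271111/ 22631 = 11.98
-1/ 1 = -1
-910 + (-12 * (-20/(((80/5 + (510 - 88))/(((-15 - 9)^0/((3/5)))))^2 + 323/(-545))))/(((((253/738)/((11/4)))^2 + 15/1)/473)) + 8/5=-1747438875281354898/1923876570741595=-908.29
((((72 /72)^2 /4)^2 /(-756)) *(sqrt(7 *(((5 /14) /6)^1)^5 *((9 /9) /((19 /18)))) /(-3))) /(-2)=-0.00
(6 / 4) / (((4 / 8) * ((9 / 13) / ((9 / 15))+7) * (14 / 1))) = 39 / 1484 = 0.03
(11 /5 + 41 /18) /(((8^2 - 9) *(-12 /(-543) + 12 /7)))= 510601 /10890000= 0.05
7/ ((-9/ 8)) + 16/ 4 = -20/ 9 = -2.22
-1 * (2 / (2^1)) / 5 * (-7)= 7 / 5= 1.40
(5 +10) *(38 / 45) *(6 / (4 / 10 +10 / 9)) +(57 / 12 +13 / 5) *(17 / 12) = 82561 / 1360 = 60.71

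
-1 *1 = -1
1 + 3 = 4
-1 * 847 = -847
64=64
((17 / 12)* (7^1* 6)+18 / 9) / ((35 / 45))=1107 / 14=79.07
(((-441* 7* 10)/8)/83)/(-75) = 1029/1660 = 0.62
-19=-19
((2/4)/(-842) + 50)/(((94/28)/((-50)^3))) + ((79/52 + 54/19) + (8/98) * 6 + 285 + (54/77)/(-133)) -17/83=-1627950592363087033/874588486772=-1861390.38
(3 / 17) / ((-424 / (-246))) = 369 / 3604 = 0.10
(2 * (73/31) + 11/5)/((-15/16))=-5712/775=-7.37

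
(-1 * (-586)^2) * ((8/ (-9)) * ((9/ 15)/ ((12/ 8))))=5494336/ 45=122096.36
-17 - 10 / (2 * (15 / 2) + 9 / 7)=-1004 / 57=-17.61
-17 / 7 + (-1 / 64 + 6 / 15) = -4579 / 2240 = -2.04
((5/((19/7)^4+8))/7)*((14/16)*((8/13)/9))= 12005/17494893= 0.00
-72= -72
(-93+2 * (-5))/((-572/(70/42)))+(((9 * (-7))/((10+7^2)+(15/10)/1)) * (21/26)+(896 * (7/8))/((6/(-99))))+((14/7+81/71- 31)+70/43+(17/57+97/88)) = -9461284012925/729960088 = -12961.37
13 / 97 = 0.13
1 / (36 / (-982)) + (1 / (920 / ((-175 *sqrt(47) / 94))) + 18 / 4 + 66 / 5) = -431 / 45 - 35 *sqrt(47) / 17296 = -9.59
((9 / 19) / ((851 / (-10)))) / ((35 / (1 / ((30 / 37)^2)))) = -37 / 152950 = -0.00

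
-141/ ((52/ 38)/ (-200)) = 267900/ 13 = 20607.69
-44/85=-0.52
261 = 261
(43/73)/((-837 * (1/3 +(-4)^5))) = 43/62547057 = 0.00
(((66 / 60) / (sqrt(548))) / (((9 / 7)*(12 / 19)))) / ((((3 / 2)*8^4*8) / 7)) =0.00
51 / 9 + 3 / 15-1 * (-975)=14713 / 15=980.87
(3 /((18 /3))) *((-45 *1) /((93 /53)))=-795 /62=-12.82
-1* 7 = -7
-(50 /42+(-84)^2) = -148201 /21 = -7057.19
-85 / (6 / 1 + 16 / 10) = -425 / 38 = -11.18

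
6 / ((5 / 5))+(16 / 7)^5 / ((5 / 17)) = 18330002 / 84035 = 218.12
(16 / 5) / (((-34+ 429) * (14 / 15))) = 24 / 2765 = 0.01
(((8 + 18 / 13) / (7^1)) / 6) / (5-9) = -61 / 1092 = -0.06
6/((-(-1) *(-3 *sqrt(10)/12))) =-12 *sqrt(10)/5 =-7.59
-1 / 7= -0.14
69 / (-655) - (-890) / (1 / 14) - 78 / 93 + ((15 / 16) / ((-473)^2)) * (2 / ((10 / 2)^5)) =56599215457511183 / 4542817345000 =12459.06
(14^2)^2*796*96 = 2935597056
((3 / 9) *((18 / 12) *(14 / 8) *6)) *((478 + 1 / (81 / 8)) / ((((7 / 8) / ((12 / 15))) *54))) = 154904 / 3645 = 42.50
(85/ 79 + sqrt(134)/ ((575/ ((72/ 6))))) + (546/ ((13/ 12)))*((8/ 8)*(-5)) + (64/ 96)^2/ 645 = -1155165659/ 458595 + 12*sqrt(134)/ 575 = -2518.68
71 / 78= 0.91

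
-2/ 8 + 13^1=51/ 4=12.75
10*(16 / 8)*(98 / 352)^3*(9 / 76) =5294205 / 103583744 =0.05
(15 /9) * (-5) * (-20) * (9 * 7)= 10500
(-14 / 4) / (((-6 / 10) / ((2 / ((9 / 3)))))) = 35 / 9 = 3.89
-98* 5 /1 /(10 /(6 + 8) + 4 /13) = -44590 /93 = -479.46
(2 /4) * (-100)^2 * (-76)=-380000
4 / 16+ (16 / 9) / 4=0.69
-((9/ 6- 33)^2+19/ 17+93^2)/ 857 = -655681/ 58276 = -11.25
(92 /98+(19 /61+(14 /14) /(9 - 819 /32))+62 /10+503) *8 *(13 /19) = 2793.71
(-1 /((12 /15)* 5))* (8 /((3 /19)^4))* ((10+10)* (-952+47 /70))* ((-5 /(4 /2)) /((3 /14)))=-173569327060 /243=-714277066.09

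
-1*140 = -140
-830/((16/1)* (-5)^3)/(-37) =-0.01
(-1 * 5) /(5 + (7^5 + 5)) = -5 /16817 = -0.00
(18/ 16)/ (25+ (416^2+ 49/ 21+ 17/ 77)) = 2079/ 319858408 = 0.00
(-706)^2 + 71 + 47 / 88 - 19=43866991 / 88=498488.53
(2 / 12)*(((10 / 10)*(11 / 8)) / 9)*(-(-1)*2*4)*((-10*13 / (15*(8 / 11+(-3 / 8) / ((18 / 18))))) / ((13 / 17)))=-16456 / 2511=-6.55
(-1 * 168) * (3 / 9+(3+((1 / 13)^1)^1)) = -7448 / 13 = -572.92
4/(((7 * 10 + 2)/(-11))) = -11/18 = -0.61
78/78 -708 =-707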